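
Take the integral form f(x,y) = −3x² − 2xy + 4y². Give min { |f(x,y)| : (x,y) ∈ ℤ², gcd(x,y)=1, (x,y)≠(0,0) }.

descent: ρ → (4,2,-3)  [lands on river]
river: ρ → (-3,4,3)
river: ρ → (3,2,-4)
river: ρ → (-4,6,1)
river: ρ → (1,6,-4)
river: ρ → (-4,2,3)
river: ρ → (3,4,-3)
river: ρ → (-3,2,4)
river: ρ → (4,6,-1)
river: ρ → (-1,6,4)
closes: descent 1, river 10
min |a| on river = 1

1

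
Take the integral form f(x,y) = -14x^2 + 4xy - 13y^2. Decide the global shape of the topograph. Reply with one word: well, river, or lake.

D = b²−4ac = 4² − 4·(-14)·(-13) = -712
D < 0 ⇒ definite ⇒ every region one sign ⇒ single well

well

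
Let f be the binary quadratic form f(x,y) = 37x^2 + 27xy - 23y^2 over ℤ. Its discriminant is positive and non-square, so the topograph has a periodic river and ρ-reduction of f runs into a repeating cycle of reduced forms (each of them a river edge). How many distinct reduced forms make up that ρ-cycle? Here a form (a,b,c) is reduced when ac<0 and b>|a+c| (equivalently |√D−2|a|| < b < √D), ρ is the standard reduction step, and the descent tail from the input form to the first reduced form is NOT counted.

D = 4133, ⌊√D⌋ = 64
river: ρ → (-23,19,41)
river: ρ → (41,63,-1)
river: ρ → (-1,63,41)
river: ρ → (41,19,-23)
river: ρ → (-23,27,37)
river: ρ → (37,47,-13)
river: ρ → (-13,57,17)
river: ρ → (17,45,-31)
river: ρ → (-31,17,31)
river: ρ → (31,45,-17)
river: ρ → (-17,57,13)
river: ρ → (13,47,-37)
river: ρ → (-37,27,23)
river: ρ → (23,19,-41)
river: ρ → (-41,63,1)
river: ρ → (1,63,-41)
river: ρ → (-41,19,23)
river: ρ → (23,27,-37)
river: ρ → (-37,47,13)
river: ρ → (13,57,-17)
river: ρ → (-17,45,31)
river: ρ → (31,17,-31)
river: ρ → (-31,45,17)
river: ρ → (17,57,-13)
river: ρ → (-13,47,37)
river: ρ → (37,27,-23)
ρ-cycle length = 26 (tail of 0 descent steps not counted)

26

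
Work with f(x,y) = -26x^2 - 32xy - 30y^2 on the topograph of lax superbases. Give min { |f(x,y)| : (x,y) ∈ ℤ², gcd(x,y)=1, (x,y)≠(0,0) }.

translate: b→-20 (≡32 mod 52), so (26,32,30)→(26,-20,24)
flip: (26,-20,24)→(24,20,26)
reduced (well bottom): (24,20,26) with a≤c, −a<b≤a
well minimum |f| = |-24| = 24 (negative-definite)

24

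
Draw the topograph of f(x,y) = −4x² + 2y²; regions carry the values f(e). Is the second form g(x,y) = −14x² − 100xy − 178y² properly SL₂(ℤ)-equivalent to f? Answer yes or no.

D₁ = 32, D₂ = 32
river cycle of f (length 2): (2, 4, -2), (-2, 4, 2)
river cycle of g (length 2): (-2, 4, 2), (2, 4, -2)
cycles coincide ⇒ equivalent

yes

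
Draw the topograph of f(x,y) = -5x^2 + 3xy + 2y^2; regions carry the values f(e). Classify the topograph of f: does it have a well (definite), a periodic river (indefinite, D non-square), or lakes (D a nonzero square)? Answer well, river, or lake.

D = b²−4ac = 3² − 4·(-5)·2 = 49
D = 7² is a perfect square ⇒ form factors over ℤ ⇒ lakes

lake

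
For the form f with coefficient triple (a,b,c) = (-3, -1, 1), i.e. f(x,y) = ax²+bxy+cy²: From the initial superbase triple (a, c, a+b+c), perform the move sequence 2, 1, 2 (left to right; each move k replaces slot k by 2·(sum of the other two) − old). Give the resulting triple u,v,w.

start (-3,1,-3) = (f(1,0),f(0,1),f(1,1))
replace slot 2: 2·((-3)+(-3)) − 1 = -13 → (-3,-13,-3)
replace slot 1: 2·((-13)+(-3)) − (-3) = -29 → (-29,-13,-3)
replace slot 2: 2·((-29)+(-3)) − (-13) = -51 → (-29,-51,-3)

-29,-51,-3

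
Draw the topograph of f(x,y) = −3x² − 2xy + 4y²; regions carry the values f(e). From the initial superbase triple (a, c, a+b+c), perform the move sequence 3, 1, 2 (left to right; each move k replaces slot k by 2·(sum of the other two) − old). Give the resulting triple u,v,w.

start (-3,4,-1) = (f(1,0),f(0,1),f(1,1))
replace slot 3: 2·((-3)+4) − (-1) = 3 → (-3,4,3)
replace slot 1: 2·(4+3) − (-3) = 17 → (17,4,3)
replace slot 2: 2·(17+3) − 4 = 36 → (17,36,3)

17,36,3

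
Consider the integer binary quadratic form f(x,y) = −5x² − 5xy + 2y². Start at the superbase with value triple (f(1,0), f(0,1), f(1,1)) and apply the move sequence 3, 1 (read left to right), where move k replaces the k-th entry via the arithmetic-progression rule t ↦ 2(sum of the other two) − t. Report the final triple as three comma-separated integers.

start (-5,2,-8) = (f(1,0),f(0,1),f(1,1))
replace slot 3: 2·((-5)+2) − (-8) = 2 → (-5,2,2)
replace slot 1: 2·(2+2) − (-5) = 13 → (13,2,2)

13,2,2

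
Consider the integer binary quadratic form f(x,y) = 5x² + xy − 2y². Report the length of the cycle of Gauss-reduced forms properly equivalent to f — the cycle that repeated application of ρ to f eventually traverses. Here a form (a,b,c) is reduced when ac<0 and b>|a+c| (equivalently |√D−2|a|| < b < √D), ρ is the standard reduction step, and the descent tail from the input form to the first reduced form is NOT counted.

D = 41, ⌊√D⌋ = 6
descent: ρ → (-2,3,4)  [lands on river]
river: ρ → (4,5,-1)
river: ρ → (-1,5,4)
river: ρ → (4,3,-2)
river: ρ → (-2,5,2)
river: ρ → (2,3,-4)
river: ρ → (-4,5,1)
river: ρ → (1,5,-4)
river: ρ → (-4,3,2)
river: ρ → (2,5,-2)
ρ-cycle length = 10 (tail of 1 descent step not counted)

10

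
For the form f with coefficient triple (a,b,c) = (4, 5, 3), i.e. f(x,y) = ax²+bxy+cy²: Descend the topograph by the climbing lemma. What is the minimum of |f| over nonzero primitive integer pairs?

translate: b→-3 (≡5 mod 8), so (4,5,3)→(4,-3,2)
flip: (4,-3,2)→(2,3,4)
translate: b→-1 (≡3 mod 4), so (2,3,4)→(2,-1,3)
reduced (well bottom): (2,-1,3) with a≤c, −a<b≤a
well minimum = a = 2

2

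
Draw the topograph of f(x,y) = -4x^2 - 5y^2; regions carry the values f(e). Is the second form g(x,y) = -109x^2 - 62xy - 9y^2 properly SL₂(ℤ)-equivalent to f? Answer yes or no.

D₁ = -80, D₂ = -80
f is negative-definite; reduce −f:
−f: reduced (well bottom): (4,0,5) with a≤c, −a<b≤a
flip sign back: reduced form of f is (-4,0,-5)
g is negative-definite; reduce −g:
−g: flip: (109,62,9)→(9,-62,109)
−g: translate: b→-8 (≡-62 mod 18), so (9,-62,109)→(9,-8,4)
−g: flip: (9,-8,4)→(4,8,9)
−g: translate: b→0 (≡8 mod 8), so (4,8,9)→(4,0,5)
−g: reduced (well bottom): (4,0,5) with a≤c, −a<b≤a
flip sign back: reduced form of g is (-4,0,-5)
reduced forms (-4, 0, -5) vs (-4, 0, -5) ⇒ equivalent

yes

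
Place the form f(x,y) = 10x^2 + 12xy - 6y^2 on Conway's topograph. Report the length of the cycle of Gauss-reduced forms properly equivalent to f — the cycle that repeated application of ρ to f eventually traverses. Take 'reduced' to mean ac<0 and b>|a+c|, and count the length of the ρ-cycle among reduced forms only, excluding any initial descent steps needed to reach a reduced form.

D = 384, ⌊√D⌋ = 19
river: ρ → (-6,12,10)
river: ρ → (10,8,-8)
river: ρ → (-8,8,10)
river: ρ → (10,12,-6)
ρ-cycle length = 4 (tail of 0 descent steps not counted)

4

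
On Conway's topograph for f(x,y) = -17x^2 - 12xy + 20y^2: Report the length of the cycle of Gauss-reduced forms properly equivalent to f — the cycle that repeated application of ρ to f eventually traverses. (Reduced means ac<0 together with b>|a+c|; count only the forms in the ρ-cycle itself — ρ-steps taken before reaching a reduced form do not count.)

D = 1504, ⌊√D⌋ = 38
descent: ρ → (20,12,-17)  [lands on river]
river: ρ → (-17,22,15)
river: ρ → (15,38,-1)
river: ρ → (-1,38,15)
river: ρ → (15,22,-17)
river: ρ → (-17,12,20)
river: ρ → (20,28,-9)
river: ρ → (-9,26,23)
river: ρ → (23,20,-12)
river: ρ → (-12,28,15)
river: ρ → (15,32,-8)
river: ρ → (-8,32,15)
river: ρ → (15,28,-12)
river: ρ → (-12,20,23)
river: ρ → (23,26,-9)
river: ρ → (-9,28,20)
ρ-cycle length = 16 (tail of 1 descent step not counted)

16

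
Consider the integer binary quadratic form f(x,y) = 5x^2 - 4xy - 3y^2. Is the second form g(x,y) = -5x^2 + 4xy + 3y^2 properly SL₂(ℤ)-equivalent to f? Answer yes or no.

D₁ = 76, D₂ = 76
river cycle of f (length 6): (-3, 4, 5), (5, 6, -2), (-2, 6, 5), (5, 4, -3), (-3, 8, 1), (1, 8, -3)
river cycle of g (length 6): (3, 8, -1), (-1, 8, 3), (3, 4, -5), (-5, 6, 2), (2, 6, -5), (-5, 4, 3)
cycles differ ⇒ inequivalent

no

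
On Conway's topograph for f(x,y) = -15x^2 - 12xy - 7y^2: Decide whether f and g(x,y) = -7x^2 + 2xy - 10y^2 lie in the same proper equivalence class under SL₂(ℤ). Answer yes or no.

D₁ = -276, D₂ = -276
f is negative-definite; reduce −f:
−f: flip: (15,12,7)→(7,-12,15)
−f: translate: b→2 (≡-12 mod 14), so (7,-12,15)→(7,2,10)
−f: reduced (well bottom): (7,2,10) with a≤c, −a<b≤a
flip sign back: reduced form of f is (-7,-2,-10)
g is negative-definite; reduce −g:
−g: reduced (well bottom): (7,-2,10) with a≤c, −a<b≤a
flip sign back: reduced form of g is (-7,2,-10)
reduced forms (-7, -2, -10) vs (-7, 2, -10) ⇒ inequivalent

no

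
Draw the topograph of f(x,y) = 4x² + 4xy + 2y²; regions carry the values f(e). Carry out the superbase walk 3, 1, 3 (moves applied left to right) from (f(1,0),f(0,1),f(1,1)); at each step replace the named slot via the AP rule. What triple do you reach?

start (4,2,10) = (f(1,0),f(0,1),f(1,1))
replace slot 3: 2·(4+2) − 10 = 2 → (4,2,2)
replace slot 1: 2·(2+2) − 4 = 4 → (4,2,2)
replace slot 3: 2·(4+2) − 2 = 10 → (4,2,10)

4,2,10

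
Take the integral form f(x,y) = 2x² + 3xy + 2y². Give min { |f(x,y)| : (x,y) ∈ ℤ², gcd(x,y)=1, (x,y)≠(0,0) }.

translate: b→-1 (≡3 mod 4), so (2,3,2)→(2,-1,1)
flip: (2,-1,1)→(1,1,2)
reduced (well bottom): (1,1,2) with a≤c, −a<b≤a
well minimum = a = 1

1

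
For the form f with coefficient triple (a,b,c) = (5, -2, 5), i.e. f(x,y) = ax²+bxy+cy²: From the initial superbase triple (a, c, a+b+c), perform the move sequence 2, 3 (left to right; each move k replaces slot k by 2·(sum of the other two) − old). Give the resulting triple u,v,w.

start (5,5,8) = (f(1,0),f(0,1),f(1,1))
replace slot 2: 2·(5+8) − 5 = 21 → (5,21,8)
replace slot 3: 2·(5+21) − 8 = 44 → (5,21,44)

5,21,44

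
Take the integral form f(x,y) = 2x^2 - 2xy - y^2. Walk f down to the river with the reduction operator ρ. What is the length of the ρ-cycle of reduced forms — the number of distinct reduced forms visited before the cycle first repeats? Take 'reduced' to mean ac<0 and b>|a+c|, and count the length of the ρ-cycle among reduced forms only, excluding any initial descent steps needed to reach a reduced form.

D = 12, ⌊√D⌋ = 3
descent: ρ → (-1,2,2)  [lands on river]
river: ρ → (2,2,-1)
ρ-cycle length = 2 (tail of 1 descent step not counted)

2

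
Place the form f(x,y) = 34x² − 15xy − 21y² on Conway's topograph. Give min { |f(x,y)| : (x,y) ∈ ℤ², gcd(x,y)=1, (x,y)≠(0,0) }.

descent: ρ → (-21,15,34)  [lands on river]
river: ρ → (34,53,-2)
river: ρ → (-2,55,7)
river: ρ → (7,43,-44)
river: ρ → (-44,45,6)
river: ρ → (6,51,-20)
river: ρ → (-20,29,28)
river: ρ → (28,27,-21)
closes: descent 1, river 8
min |a| on river = 2

2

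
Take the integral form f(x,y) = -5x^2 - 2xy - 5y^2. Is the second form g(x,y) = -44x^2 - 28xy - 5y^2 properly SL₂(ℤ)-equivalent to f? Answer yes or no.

D₁ = -96, D₂ = -96
f is negative-definite; reduce −f:
−f: reduced (well bottom): (5,2,5) with a≤c, −a<b≤a
flip sign back: reduced form of f is (-5,-2,-5)
g is negative-definite; reduce −g:
−g: flip: (44,28,5)→(5,-28,44)
−g: translate: b→2 (≡-28 mod 10), so (5,-28,44)→(5,2,5)
−g: reduced (well bottom): (5,2,5) with a≤c, −a<b≤a
flip sign back: reduced form of g is (-5,-2,-5)
reduced forms (-5, -2, -5) vs (-5, -2, -5) ⇒ equivalent

yes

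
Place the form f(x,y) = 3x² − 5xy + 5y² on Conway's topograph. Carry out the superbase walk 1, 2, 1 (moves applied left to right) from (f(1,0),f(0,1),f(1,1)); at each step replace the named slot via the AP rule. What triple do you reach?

start (3,5,3) = (f(1,0),f(0,1),f(1,1))
replace slot 1: 2·(5+3) − 3 = 13 → (13,5,3)
replace slot 2: 2·(13+3) − 5 = 27 → (13,27,3)
replace slot 1: 2·(27+3) − 13 = 47 → (47,27,3)

47,27,3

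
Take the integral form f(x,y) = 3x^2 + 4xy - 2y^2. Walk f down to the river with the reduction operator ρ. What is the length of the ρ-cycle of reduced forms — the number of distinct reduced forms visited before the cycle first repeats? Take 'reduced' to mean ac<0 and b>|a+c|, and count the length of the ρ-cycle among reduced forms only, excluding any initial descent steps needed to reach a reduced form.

D = 40, ⌊√D⌋ = 6
river: ρ → (-2,4,3)
river: ρ → (3,2,-3)
river: ρ → (-3,4,2)
river: ρ → (2,4,-3)
river: ρ → (-3,2,3)
river: ρ → (3,4,-2)
ρ-cycle length = 6 (tail of 0 descent steps not counted)

6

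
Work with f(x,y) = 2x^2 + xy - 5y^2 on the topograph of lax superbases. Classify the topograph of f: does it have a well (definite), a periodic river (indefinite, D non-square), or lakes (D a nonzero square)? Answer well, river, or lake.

D = b²−4ac = 1² − 4·2·(-5) = 41
D > 0 non-square ⇒ indefinite ⇒ periodic river

river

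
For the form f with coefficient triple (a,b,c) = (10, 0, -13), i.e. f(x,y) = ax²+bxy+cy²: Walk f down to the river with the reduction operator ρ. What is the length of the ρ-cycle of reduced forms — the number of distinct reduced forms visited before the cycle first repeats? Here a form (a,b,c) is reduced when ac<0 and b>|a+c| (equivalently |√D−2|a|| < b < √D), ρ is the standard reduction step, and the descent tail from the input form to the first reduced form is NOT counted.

D = 520, ⌊√D⌋ = 22
descent: ρ → (-13,0,10)
descent: ρ → (10,20,-3)  [lands on river]
river: ρ → (-3,22,3)
river: ρ → (3,20,-10)
river: ρ → (-10,20,3)
river: ρ → (3,22,-3)
river: ρ → (-3,20,10)
ρ-cycle length = 6 (tail of 2 descent steps not counted)

6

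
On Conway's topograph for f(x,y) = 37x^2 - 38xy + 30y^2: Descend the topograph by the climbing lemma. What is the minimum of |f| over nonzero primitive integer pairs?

translate: b→36 (≡-38 mod 74), so (37,-38,30)→(37,36,29)
flip: (37,36,29)→(29,-36,37)
translate: b→22 (≡-36 mod 58), so (29,-36,37)→(29,22,30)
reduced (well bottom): (29,22,30) with a≤c, −a<b≤a
well minimum = a = 29

29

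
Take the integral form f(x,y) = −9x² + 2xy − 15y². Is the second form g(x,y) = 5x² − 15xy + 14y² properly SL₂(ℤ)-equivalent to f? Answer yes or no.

D₁ = -536, D₂ = -55
discriminants differ ⇒ not SL₂(ℤ)-equivalent

no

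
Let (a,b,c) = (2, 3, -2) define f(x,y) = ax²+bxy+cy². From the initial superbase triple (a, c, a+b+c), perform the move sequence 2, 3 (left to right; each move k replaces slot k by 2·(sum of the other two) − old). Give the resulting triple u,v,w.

start (2,-2,3) = (f(1,0),f(0,1),f(1,1))
replace slot 2: 2·(2+3) − (-2) = 12 → (2,12,3)
replace slot 3: 2·(2+12) − 3 = 25 → (2,12,25)

2,12,25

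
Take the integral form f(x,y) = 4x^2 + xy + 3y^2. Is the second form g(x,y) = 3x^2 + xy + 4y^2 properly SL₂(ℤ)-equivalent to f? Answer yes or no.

D₁ = -47, D₂ = -47
f: flip: (4,1,3)→(3,-1,4)
f: reduced (well bottom): (3,-1,4) with a≤c, −a<b≤a
g: reduced (well bottom): (3,1,4) with a≤c, −a<b≤a
reduced forms (3, -1, 4) vs (3, 1, 4) ⇒ inequivalent

no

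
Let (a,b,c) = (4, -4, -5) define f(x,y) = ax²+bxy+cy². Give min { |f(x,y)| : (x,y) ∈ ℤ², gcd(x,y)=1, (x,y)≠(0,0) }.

descent: ρ → (-5,4,4)  [lands on river]
river: ρ → (4,4,-5)
river: ρ → (-5,6,3)
river: ρ → (3,6,-5)
closes: descent 1, river 4
min |a| on river = 3

3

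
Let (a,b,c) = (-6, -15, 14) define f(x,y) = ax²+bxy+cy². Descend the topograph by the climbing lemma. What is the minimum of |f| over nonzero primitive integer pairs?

descent: ρ → (14,15,-6)  [lands on river]
river: ρ → (-6,21,5)
river: ρ → (5,19,-10)
river: ρ → (-10,21,3)
river: ρ → (3,21,-10)
river: ρ → (-10,19,5)
river: ρ → (5,21,-6)
river: ρ → (-6,15,14)
river: ρ → (14,13,-7)
river: ρ → (-7,15,12)
river: ρ → (12,9,-10)
river: ρ → (-10,11,11)
river: ρ → (11,11,-10)
river: ρ → (-10,9,12)
river: ρ → (12,15,-7)
river: ρ → (-7,13,14)
closes: descent 1, river 16
min |a| on river = 3

3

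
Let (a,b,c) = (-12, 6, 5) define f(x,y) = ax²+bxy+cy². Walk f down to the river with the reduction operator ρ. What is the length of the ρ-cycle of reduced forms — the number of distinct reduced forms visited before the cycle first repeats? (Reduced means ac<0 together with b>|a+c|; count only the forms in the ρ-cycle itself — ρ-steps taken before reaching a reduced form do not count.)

D = 276, ⌊√D⌋ = 16
descent: ρ → (5,14,-4)  [lands on river]
river: ρ → (-4,10,11)
river: ρ → (11,12,-3)
river: ρ → (-3,12,11)
river: ρ → (11,10,-4)
river: ρ → (-4,14,5)
river: ρ → (5,16,-1)
river: ρ → (-1,16,5)
ρ-cycle length = 8 (tail of 1 descent step not counted)

8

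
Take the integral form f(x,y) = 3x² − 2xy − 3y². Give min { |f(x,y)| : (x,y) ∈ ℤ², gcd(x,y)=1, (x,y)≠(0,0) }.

descent: ρ → (-3,2,3)  [lands on river]
river: ρ → (3,4,-2)
river: ρ → (-2,4,3)
river: ρ → (3,2,-3)
river: ρ → (-3,4,2)
river: ρ → (2,4,-3)
closes: descent 1, river 6
min |a| on river = 2

2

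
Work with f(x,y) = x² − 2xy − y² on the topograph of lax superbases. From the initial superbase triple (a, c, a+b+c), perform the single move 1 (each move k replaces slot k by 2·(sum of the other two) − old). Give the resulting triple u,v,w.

start (1,-1,-2) = (f(1,0),f(0,1),f(1,1))
replace slot 1: 2·((-1)+(-2)) − 1 = -7 → (-7,-1,-2)

-7,-1,-2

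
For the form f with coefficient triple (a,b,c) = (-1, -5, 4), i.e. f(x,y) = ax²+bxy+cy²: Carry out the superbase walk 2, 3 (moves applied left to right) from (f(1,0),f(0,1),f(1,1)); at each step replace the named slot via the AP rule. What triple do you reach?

start (-1,4,-2) = (f(1,0),f(0,1),f(1,1))
replace slot 2: 2·((-1)+(-2)) − 4 = -10 → (-1,-10,-2)
replace slot 3: 2·((-1)+(-10)) − (-2) = -20 → (-1,-10,-20)

-1,-10,-20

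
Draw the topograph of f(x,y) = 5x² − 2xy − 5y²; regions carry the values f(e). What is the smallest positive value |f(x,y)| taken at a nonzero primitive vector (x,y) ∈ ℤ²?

descent: ρ → (-5,2,5)  [lands on river]
river: ρ → (5,8,-2)
river: ρ → (-2,8,5)
river: ρ → (5,2,-5)
river: ρ → (-5,8,2)
river: ρ → (2,8,-5)
closes: descent 1, river 6
min |a| on river = 2

2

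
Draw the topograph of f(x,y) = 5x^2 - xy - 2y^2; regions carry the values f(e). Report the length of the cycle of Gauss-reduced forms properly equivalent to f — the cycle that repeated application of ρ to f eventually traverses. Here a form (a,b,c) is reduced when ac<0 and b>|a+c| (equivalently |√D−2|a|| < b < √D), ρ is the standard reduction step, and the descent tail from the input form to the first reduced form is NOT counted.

D = 41, ⌊√D⌋ = 6
descent: ρ → (-2,5,2)  [lands on river]
river: ρ → (2,3,-4)
river: ρ → (-4,5,1)
river: ρ → (1,5,-4)
river: ρ → (-4,3,2)
river: ρ → (2,5,-2)
river: ρ → (-2,3,4)
river: ρ → (4,5,-1)
river: ρ → (-1,5,4)
river: ρ → (4,3,-2)
ρ-cycle length = 10 (tail of 1 descent step not counted)

10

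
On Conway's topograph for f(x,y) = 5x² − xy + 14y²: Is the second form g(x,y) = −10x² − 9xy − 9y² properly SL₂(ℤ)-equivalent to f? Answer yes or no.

D₁ = -279, D₂ = -279
f: reduced (well bottom): (5,-1,14) with a≤c, −a<b≤a
g is negative-definite; reduce −g:
−g: flip: (10,9,9)→(9,-9,10)
−g: translate: b→9 (≡-9 mod 18), so (9,-9,10)→(9,9,10)
−g: reduced (well bottom): (9,9,10) with a≤c, −a<b≤a
flip sign back: reduced form of g is (-9,-9,-10)
reduced forms (5, -1, 14) vs (-9, -9, -10) ⇒ inequivalent

no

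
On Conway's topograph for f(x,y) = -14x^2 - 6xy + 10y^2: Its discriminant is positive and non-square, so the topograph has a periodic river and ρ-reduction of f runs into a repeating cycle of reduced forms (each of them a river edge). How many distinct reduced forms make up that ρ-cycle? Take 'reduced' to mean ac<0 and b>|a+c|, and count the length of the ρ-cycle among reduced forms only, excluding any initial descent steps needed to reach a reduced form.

D = 596, ⌊√D⌋ = 24
descent: ρ → (10,6,-14)  [lands on river]
river: ρ → (-14,22,2)
river: ρ → (2,22,-14)
river: ρ → (-14,6,10)
river: ρ → (10,14,-10)
river: ρ → (-10,6,14)
river: ρ → (14,22,-2)
river: ρ → (-2,22,14)
river: ρ → (14,6,-10)
river: ρ → (-10,14,10)
ρ-cycle length = 10 (tail of 1 descent step not counted)

10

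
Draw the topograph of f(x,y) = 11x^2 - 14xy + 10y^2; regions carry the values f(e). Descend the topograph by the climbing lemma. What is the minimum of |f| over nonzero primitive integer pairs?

translate: b→8 (≡-14 mod 22), so (11,-14,10)→(11,8,7)
flip: (11,8,7)→(7,-8,11)
translate: b→6 (≡-8 mod 14), so (7,-8,11)→(7,6,10)
reduced (well bottom): (7,6,10) with a≤c, −a<b≤a
well minimum = a = 7

7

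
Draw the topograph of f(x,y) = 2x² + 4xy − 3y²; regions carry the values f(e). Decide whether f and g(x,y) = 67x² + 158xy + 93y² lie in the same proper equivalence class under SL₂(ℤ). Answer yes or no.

D₁ = 40, D₂ = 40
river cycle of f (length 6): (-3, 2, 3), (3, 4, -2), (-2, 4, 3), (3, 2, -3), (-3, 4, 2), (2, 4, -3)
river cycle of g (length 6): (2, 4, -3), (-3, 2, 3), (3, 4, -2), (-2, 4, 3), (3, 2, -3), (-3, 4, 2)
cycles coincide ⇒ equivalent

yes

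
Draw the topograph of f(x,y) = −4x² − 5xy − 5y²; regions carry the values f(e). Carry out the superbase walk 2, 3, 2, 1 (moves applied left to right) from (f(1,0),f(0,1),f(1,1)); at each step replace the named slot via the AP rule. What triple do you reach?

start (-4,-5,-14) = (f(1,0),f(0,1),f(1,1))
replace slot 2: 2·((-4)+(-14)) − (-5) = -31 → (-4,-31,-14)
replace slot 3: 2·((-4)+(-31)) − (-14) = -56 → (-4,-31,-56)
replace slot 2: 2·((-4)+(-56)) − (-31) = -89 → (-4,-89,-56)
replace slot 1: 2·((-89)+(-56)) − (-4) = -286 → (-286,-89,-56)

-286,-89,-56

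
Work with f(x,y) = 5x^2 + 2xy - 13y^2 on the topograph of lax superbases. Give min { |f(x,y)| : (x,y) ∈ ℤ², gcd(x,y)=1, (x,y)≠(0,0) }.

descent: ρ → (-13,-2,5)
descent: ρ → (5,12,-6)  [lands on river]
river: ρ → (-6,12,5)
river: ρ → (5,8,-10)
river: ρ → (-10,12,3)
river: ρ → (3,12,-10)
river: ρ → (-10,8,5)
closes: descent 2, river 6
min |a| on river = 3

3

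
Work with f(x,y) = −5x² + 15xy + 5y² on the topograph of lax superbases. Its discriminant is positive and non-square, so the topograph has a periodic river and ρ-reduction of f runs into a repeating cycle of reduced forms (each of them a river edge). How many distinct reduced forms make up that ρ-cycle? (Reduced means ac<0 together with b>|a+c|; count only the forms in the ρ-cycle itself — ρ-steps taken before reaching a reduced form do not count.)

D = 325, ⌊√D⌋ = 18
river: ρ → (5,15,-5)
river: ρ → (-5,15,5)
ρ-cycle length = 2 (tail of 0 descent steps not counted)

2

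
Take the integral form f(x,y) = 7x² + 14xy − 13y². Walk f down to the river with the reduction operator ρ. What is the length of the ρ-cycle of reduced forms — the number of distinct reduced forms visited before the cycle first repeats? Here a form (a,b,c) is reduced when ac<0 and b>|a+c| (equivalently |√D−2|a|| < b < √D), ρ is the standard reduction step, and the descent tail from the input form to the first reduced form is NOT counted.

D = 560, ⌊√D⌋ = 23
river: ρ → (-13,12,8)
river: ρ → (8,20,-5)
river: ρ → (-5,20,8)
river: ρ → (8,12,-13)
river: ρ → (-13,14,7)
river: ρ → (7,14,-13)
ρ-cycle length = 6 (tail of 0 descent steps not counted)

6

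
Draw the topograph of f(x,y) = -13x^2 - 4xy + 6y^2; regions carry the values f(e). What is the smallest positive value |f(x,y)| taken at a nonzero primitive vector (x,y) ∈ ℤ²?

descent: ρ → (6,16,-3)  [lands on river]
river: ρ → (-3,14,11)
river: ρ → (11,8,-6)
river: ρ → (-6,16,3)
river: ρ → (3,14,-11)
river: ρ → (-11,8,6)
closes: descent 1, river 6
min |a| on river = 3

3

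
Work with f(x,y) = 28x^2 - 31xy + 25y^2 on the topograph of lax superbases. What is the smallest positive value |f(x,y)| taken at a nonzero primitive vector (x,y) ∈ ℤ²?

translate: b→25 (≡-31 mod 56), so (28,-31,25)→(28,25,22)
flip: (28,25,22)→(22,-25,28)
translate: b→19 (≡-25 mod 44), so (22,-25,28)→(22,19,25)
reduced (well bottom): (22,19,25) with a≤c, −a<b≤a
well minimum = a = 22

22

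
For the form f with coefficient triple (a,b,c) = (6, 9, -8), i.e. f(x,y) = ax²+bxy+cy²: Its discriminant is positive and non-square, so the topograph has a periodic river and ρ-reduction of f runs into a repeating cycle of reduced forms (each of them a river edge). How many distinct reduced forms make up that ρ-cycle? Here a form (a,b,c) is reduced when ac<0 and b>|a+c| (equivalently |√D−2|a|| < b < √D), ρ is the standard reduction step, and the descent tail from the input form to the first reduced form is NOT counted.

D = 273, ⌊√D⌋ = 16
river: ρ → (-8,7,7)
river: ρ → (7,7,-8)
river: ρ → (-8,9,6)
river: ρ → (6,15,-2)
river: ρ → (-2,13,13)
river: ρ → (13,13,-2)
river: ρ → (-2,15,6)
river: ρ → (6,9,-8)
ρ-cycle length = 8 (tail of 0 descent steps not counted)

8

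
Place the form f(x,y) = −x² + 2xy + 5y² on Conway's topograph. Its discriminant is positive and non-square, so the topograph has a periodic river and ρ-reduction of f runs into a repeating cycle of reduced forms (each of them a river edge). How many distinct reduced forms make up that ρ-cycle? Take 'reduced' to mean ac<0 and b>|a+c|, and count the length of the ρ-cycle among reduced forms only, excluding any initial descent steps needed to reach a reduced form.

D = 24, ⌊√D⌋ = 4
descent: ρ → (5,-2,-1)
descent: ρ → (-1,4,2)  [lands on river]
river: ρ → (2,4,-1)
ρ-cycle length = 2 (tail of 2 descent steps not counted)

2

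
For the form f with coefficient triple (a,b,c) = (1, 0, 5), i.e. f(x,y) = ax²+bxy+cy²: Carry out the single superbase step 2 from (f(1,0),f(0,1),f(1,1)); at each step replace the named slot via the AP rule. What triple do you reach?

start (1,5,6) = (f(1,0),f(0,1),f(1,1))
replace slot 2: 2·(1+6) − 5 = 9 → (1,9,6)

1,9,6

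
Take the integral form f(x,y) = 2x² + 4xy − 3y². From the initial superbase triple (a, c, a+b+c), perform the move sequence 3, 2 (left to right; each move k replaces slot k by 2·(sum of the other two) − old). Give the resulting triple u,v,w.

start (2,-3,3) = (f(1,0),f(0,1),f(1,1))
replace slot 3: 2·(2+(-3)) − 3 = -5 → (2,-3,-5)
replace slot 2: 2·(2+(-5)) − (-3) = -3 → (2,-3,-5)

2,-3,-5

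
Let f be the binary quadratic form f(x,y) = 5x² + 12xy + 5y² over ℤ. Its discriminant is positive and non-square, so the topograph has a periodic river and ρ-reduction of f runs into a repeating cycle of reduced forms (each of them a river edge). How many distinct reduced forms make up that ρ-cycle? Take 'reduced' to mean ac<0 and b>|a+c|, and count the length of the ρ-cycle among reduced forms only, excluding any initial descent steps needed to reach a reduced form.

D = 44, ⌊√D⌋ = 6
descent: ρ → (5,-2,-2)
descent: ρ → (-2,6,1)  [lands on river]
river: ρ → (1,6,-2)
ρ-cycle length = 2 (tail of 2 descent steps not counted)

2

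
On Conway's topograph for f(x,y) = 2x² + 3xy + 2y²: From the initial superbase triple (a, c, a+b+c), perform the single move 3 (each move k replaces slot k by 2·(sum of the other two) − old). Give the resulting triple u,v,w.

start (2,2,7) = (f(1,0),f(0,1),f(1,1))
replace slot 3: 2·(2+2) − 7 = 1 → (2,2,1)

2,2,1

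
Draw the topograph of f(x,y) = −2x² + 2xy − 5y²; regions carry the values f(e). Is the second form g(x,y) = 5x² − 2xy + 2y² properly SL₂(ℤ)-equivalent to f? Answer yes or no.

D₁ = -36, D₂ = -36
f is negative-definite; reduce −f:
−f: translate: b→2 (≡-2 mod 4), so (2,-2,5)→(2,2,5)
−f: reduced (well bottom): (2,2,5) with a≤c, −a<b≤a
flip sign back: reduced form of f is (-2,-2,-5)
g: flip: (5,-2,2)→(2,2,5)
g: reduced (well bottom): (2,2,5) with a≤c, −a<b≤a
reduced forms (-2, -2, -5) vs (2, 2, 5) ⇒ inequivalent

no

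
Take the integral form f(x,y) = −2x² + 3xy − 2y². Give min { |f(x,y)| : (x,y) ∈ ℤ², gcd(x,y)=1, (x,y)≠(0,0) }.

translate: b→1 (≡-3 mod 4), so (2,-3,2)→(2,1,1)
flip: (2,1,1)→(1,-1,2)
translate: b→1 (≡-1 mod 2), so (1,-1,2)→(1,1,2)
reduced (well bottom): (1,1,2) with a≤c, −a<b≤a
well minimum |f| = |-1| = 1 (negative-definite)

1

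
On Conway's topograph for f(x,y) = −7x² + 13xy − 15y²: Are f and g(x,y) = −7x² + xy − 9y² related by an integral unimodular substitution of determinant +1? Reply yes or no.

D₁ = -251, D₂ = -251
f is negative-definite; reduce −f:
−f: translate: b→1 (≡-13 mod 14), so (7,-13,15)→(7,1,9)
−f: reduced (well bottom): (7,1,9) with a≤c, −a<b≤a
flip sign back: reduced form of f is (-7,-1,-9)
g is negative-definite; reduce −g:
−g: reduced (well bottom): (7,-1,9) with a≤c, −a<b≤a
flip sign back: reduced form of g is (-7,1,-9)
reduced forms (-7, -1, -9) vs (-7, 1, -9) ⇒ inequivalent

no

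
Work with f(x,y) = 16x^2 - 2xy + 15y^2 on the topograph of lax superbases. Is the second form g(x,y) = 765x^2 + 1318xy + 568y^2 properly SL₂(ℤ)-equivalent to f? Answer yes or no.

D₁ = -956, D₂ = -956
f: flip: (16,-2,15)→(15,2,16)
f: reduced (well bottom): (15,2,16) with a≤c, −a<b≤a
g: translate: b→-212 (≡1318 mod 1530), so (765,1318,568)→(765,-212,15)
g: flip: (765,-212,15)→(15,212,765)
g: translate: b→2 (≡212 mod 30), so (15,212,765)→(15,2,16)
g: reduced (well bottom): (15,2,16) with a≤c, −a<b≤a
reduced forms (15, 2, 16) vs (15, 2, 16) ⇒ equivalent

yes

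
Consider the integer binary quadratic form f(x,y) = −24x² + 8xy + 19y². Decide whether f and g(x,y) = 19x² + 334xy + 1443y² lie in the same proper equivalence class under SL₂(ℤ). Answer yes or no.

D₁ = 1888, D₂ = 1888
river cycle of f (length 14): (19, 30, -13), (-13, 22, 27), (27, 32, -8), (-8, 32, 27), (27, 22, -13), (-13, 30, 19), (19, 8, -24), (-24, 40, 3), (3, 38, -37), (-37, 36, 4), … (4 more)
river cycle of g (length 14): (19, 30, -13), (-13, 22, 27), (27, 32, -8), (-8, 32, 27), (27, 22, -13), (-13, 30, 19), (19, 8, -24), (-24, 40, 3), (3, 38, -37), (-37, 36, 4), … (4 more)
cycles coincide ⇒ equivalent

yes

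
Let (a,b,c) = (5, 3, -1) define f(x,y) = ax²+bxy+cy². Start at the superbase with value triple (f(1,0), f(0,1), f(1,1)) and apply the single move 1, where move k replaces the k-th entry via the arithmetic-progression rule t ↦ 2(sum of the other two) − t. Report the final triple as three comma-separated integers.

start (5,-1,7) = (f(1,0),f(0,1),f(1,1))
replace slot 1: 2·((-1)+7) − 5 = 7 → (7,-1,7)

7,-1,7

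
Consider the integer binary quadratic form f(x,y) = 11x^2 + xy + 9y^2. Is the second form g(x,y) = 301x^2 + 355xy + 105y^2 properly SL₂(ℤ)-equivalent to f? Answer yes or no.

D₁ = -395, D₂ = -395
f: flip: (11,1,9)→(9,-1,11)
f: reduced (well bottom): (9,-1,11) with a≤c, −a<b≤a
g: translate: b→-247 (≡355 mod 602), so (301,355,105)→(301,-247,51)
g: flip: (301,-247,51)→(51,247,301)
g: translate: b→43 (≡247 mod 102), so (51,247,301)→(51,43,11)
g: flip: (51,43,11)→(11,-43,51)
g: translate: b→1 (≡-43 mod 22), so (11,-43,51)→(11,1,9)
g: flip: (11,1,9)→(9,-1,11)
g: reduced (well bottom): (9,-1,11) with a≤c, −a<b≤a
reduced forms (9, -1, 11) vs (9, -1, 11) ⇒ equivalent

yes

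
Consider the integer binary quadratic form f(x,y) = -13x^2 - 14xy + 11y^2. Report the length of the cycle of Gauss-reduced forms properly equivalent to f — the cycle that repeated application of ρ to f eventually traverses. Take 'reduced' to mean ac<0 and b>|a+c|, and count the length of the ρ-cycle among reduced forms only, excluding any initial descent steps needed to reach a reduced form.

D = 768, ⌊√D⌋ = 27
descent: ρ → (11,14,-13)  [lands on river]
river: ρ → (-13,12,12)
river: ρ → (12,12,-13)
river: ρ → (-13,14,11)
river: ρ → (11,8,-16)
river: ρ → (-16,24,3)
river: ρ → (3,24,-16)
river: ρ → (-16,8,11)
ρ-cycle length = 8 (tail of 1 descent step not counted)

8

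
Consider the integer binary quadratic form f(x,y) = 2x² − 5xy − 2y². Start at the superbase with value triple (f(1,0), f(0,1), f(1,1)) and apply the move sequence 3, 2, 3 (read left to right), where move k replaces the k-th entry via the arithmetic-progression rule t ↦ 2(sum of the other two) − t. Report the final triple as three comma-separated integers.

start (2,-2,-5) = (f(1,0),f(0,1),f(1,1))
replace slot 3: 2·(2+(-2)) − (-5) = 5 → (2,-2,5)
replace slot 2: 2·(2+5) − (-2) = 16 → (2,16,5)
replace slot 3: 2·(2+16) − 5 = 31 → (2,16,31)

2,16,31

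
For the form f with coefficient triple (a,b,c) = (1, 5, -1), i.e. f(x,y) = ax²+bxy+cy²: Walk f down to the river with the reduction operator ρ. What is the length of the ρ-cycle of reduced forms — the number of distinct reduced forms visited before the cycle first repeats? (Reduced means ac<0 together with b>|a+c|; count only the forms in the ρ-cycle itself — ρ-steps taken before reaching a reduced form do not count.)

D = 29, ⌊√D⌋ = 5
river: ρ → (-1,5,1)
river: ρ → (1,5,-1)
ρ-cycle length = 2 (tail of 0 descent steps not counted)

2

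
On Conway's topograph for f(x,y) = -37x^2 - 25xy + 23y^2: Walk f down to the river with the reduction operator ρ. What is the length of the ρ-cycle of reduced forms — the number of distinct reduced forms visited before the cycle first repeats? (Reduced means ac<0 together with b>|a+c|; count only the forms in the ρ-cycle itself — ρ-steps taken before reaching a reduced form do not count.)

D = 4029, ⌊√D⌋ = 63
descent: ρ → (23,25,-37)  [lands on river]
river: ρ → (-37,49,11)
river: ρ → (11,61,-7)
river: ρ → (-7,51,51)
river: ρ → (51,51,-7)
river: ρ → (-7,61,11)
river: ρ → (11,49,-37)
river: ρ → (-37,25,23)
river: ρ → (23,21,-39)
river: ρ → (-39,57,5)
river: ρ → (5,63,-3)
river: ρ → (-3,63,5)
river: ρ → (5,57,-39)
river: ρ → (-39,21,23)
ρ-cycle length = 14 (tail of 1 descent step not counted)

14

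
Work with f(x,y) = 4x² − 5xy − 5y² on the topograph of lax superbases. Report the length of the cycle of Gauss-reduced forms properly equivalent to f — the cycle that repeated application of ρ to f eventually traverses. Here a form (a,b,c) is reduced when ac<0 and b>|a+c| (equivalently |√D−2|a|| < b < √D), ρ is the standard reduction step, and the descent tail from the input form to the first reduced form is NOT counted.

D = 105, ⌊√D⌋ = 10
descent: ρ → (-5,5,4)  [lands on river]
river: ρ → (4,3,-6)
river: ρ → (-6,9,1)
river: ρ → (1,9,-6)
river: ρ → (-6,3,4)
river: ρ → (4,5,-5)
ρ-cycle length = 6 (tail of 1 descent step not counted)

6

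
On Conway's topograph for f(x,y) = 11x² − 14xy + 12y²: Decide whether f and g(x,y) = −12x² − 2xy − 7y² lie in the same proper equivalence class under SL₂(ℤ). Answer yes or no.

D₁ = -332, D₂ = -332
f: translate: b→8 (≡-14 mod 22), so (11,-14,12)→(11,8,9)
f: flip: (11,8,9)→(9,-8,11)
f: reduced (well bottom): (9,-8,11) with a≤c, −a<b≤a
g is negative-definite; reduce −g:
−g: flip: (12,2,7)→(7,-2,12)
−g: reduced (well bottom): (7,-2,12) with a≤c, −a<b≤a
flip sign back: reduced form of g is (-7,2,-12)
reduced forms (9, -8, 11) vs (-7, 2, -12) ⇒ inequivalent

no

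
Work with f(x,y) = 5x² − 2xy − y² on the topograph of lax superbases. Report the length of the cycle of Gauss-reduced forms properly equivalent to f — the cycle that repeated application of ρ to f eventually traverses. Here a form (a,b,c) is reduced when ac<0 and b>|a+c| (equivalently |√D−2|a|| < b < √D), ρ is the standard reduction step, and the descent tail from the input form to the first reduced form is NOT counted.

D = 24, ⌊√D⌋ = 4
descent: ρ → (-1,4,2)  [lands on river]
river: ρ → (2,4,-1)
ρ-cycle length = 2 (tail of 1 descent step not counted)

2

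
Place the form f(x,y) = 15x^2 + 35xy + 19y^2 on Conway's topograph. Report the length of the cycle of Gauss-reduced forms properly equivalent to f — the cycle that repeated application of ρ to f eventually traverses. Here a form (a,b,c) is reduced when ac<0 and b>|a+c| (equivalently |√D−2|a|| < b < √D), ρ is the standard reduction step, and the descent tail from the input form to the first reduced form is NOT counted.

D = 85, ⌊√D⌋ = 9
descent: ρ → (19,3,-1)
descent: ρ → (-1,9,1)  [lands on river]
river: ρ → (1,9,-1)
ρ-cycle length = 2 (tail of 2 descent steps not counted)

2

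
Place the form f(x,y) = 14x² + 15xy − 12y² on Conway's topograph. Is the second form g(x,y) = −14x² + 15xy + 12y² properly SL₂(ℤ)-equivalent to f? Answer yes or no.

D₁ = 897, D₂ = 897
river cycle of f (length 10): (-12, 9, 17), (17, 25, -4), (-4, 23, 23), (23, 23, -4), (-4, 25, 17), (17, 9, -12), (-12, 15, 14), (14, 13, -13), (-13, 13, 14), (14, 15, -12)
river cycle of g (length 10): (12, 9, -17), (-17, 25, 4), (4, 23, -23), (-23, 23, 4), (4, 25, -17), (-17, 9, 12), (12, 15, -14), (-14, 13, 13), (13, 13, -14), (-14, 15, 12)
cycles differ ⇒ inequivalent

no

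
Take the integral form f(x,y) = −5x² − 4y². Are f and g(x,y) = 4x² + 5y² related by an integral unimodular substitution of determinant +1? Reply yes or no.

D₁ = -80, D₂ = -80
f is negative-definite; reduce −f:
−f: flip: (5,0,4)→(4,0,5)
−f: reduced (well bottom): (4,0,5) with a≤c, −a<b≤a
flip sign back: reduced form of f is (-4,0,-5)
g: reduced (well bottom): (4,0,5) with a≤c, −a<b≤a
reduced forms (-4, 0, -5) vs (4, 0, 5) ⇒ inequivalent

no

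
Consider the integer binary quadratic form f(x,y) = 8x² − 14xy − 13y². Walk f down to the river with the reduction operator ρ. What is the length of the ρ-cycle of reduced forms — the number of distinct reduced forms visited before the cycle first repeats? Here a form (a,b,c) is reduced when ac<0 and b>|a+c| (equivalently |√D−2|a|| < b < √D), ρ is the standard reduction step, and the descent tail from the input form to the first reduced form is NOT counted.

D = 612, ⌊√D⌋ = 24
descent: ρ → (-13,14,8)  [lands on river]
river: ρ → (8,18,-9)
river: ρ → (-9,18,8)
river: ρ → (8,14,-13)
river: ρ → (-13,12,9)
river: ρ → (9,24,-1)
river: ρ → (-1,24,9)
river: ρ → (9,12,-13)
ρ-cycle length = 8 (tail of 1 descent step not counted)

8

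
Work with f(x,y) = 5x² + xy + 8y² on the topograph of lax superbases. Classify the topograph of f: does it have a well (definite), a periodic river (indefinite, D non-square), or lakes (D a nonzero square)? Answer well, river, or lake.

D = b²−4ac = 1² − 4·5·8 = -159
D < 0 ⇒ definite ⇒ every region one sign ⇒ single well

well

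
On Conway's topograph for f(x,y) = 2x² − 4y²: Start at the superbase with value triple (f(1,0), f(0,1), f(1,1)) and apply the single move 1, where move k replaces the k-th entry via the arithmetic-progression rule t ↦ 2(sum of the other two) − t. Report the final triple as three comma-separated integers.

start (2,-4,-2) = (f(1,0),f(0,1),f(1,1))
replace slot 1: 2·((-4)+(-2)) − 2 = -14 → (-14,-4,-2)

-14,-4,-2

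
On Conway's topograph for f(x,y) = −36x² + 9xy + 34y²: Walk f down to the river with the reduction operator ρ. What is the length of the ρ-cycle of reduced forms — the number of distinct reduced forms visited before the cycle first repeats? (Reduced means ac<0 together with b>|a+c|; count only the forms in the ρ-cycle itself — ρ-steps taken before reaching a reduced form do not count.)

D = 4977, ⌊√D⌋ = 70
river: ρ → (34,59,-11)
river: ρ → (-11,51,54)
river: ρ → (54,57,-8)
river: ρ → (-8,55,61)
river: ρ → (61,67,-2)
river: ρ → (-2,69,27)
river: ρ → (27,39,-32)
river: ρ → (-32,25,34)
river: ρ → (34,43,-23)
river: ρ → (-23,49,28)
river: ρ → (28,63,-9)
river: ρ → (-9,63,28)
river: ρ → (28,49,-23)
river: ρ → (-23,43,34)
river: ρ → (34,25,-32)
river: ρ → (-32,39,27)
river: ρ → (27,69,-2)
river: ρ → (-2,67,61)
river: ρ → (61,55,-8)
river: ρ → (-8,57,54)
river: ρ → (54,51,-11)
river: ρ → (-11,59,34)
river: ρ → (34,9,-36)
river: ρ → (-36,63,7)
river: ρ → (7,63,-36)
river: ρ → (-36,9,34)
ρ-cycle length = 26 (tail of 0 descent steps not counted)

26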